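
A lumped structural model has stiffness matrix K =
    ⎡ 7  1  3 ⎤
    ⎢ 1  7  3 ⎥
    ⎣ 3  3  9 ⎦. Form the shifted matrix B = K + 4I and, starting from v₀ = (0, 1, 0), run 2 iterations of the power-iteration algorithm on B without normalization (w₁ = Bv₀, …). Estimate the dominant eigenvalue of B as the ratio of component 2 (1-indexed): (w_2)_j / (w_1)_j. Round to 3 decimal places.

μ ≈ 11.909

B = K + 4I has rows (11, 1, 3); (1, 11, 3); (3, 3, 13)
w1 = Bv₀ = (11·0 + 1·1 + 3·0; 1·0 + 11·1 + 3·0; 3·0 + 3·1 + 13·0) = (1, 11, 3)
w2 = Bw1 = (11·1 + 1·11 + 3·3; 1·1 + 11·11 + 3·3; 3·1 + 3·11 + 13·3) = (31, 131, 75)
Ratio: 131/11 = 11.909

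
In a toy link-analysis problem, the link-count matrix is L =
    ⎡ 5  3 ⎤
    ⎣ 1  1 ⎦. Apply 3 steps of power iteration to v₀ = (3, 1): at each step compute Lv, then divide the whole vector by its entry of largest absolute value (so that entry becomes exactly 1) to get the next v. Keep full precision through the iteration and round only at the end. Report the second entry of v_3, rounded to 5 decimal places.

0.21528

Lv0 = (18.000000, 4.000000); divide by 18.000000 → v1 = (1.000000, 0.222222)
Lv1 = (5.666667, 1.222222); divide by 5.666667 → v2 = (1.000000, 0.215686)
Lv2 = (5.647059, 1.215686); divide by 5.647059 → v3 = (1.000000, 0.215278)
Requested entry of v3: 124/576 = 0.21528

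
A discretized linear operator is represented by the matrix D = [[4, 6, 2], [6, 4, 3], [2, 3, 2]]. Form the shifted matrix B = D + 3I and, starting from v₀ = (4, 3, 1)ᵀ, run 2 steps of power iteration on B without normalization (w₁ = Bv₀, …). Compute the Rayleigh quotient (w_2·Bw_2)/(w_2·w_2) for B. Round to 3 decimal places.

μ ≈ 14.341

B = D + 3I has rows (7, 6, 2); (6, 7, 3); (2, 3, 5)
w1 = Bv₀ = (48, 48, 22)
w2 = Bw1 = (668, 690, 350)
Bw2 = (9516, 9888, 5156)
w2·Bw2 = 14984008; w2·w2 = 1044824; μ ≈ 14984008/1044824 = 14.341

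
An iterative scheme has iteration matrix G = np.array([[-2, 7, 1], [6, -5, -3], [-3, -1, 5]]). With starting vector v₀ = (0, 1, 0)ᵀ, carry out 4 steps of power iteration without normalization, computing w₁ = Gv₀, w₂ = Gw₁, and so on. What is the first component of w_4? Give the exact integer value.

-5272

w1 = Gv₀ = (7, -5, -1)
w2 = Gw1 = (-50, 70, -21)
w3 = Gw2 = (569, -587, -25)
w4 = Gw3 = (-5272, 6424, -1245)
The requested component of w4 is -5272.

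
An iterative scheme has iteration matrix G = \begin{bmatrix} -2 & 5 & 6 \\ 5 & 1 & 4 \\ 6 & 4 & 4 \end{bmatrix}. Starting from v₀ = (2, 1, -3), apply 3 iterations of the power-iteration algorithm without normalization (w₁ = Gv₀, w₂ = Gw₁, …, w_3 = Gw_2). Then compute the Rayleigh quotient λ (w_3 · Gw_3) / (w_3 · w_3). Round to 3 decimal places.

λ ≈ 3.896

w1 = Gv₀ = (-17, -1, 4)
w2 = Gw1 = (53, -70, -90)
w3 = Gw2 = (-996, -165, -322)
Gw3 = (-765, -6433, -7924)
w3·Gw3 = (-996)·(-765) + (-165)·(-6433) + (-322)·(-7924) = 4374913; w3·w3 = (-996)·(-996) + (-165)·(-165) + (-322)·(-322) = 1122925
λ ≈ 4374913/1122925 = 3.896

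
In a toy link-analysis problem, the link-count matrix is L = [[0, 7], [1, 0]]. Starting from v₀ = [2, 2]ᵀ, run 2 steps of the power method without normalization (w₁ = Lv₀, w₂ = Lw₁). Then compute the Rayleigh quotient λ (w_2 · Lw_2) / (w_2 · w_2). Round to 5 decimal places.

λ ≈ 4.00000

w1 = Lv₀ = (14, 2)
w2 = Lw1 = (14, 14)
Lw2 = (98, 14)
w2·Lw2 = 14·98 + 14·14 = 1568; w2·w2 = 14·14 + 14·14 = 392
λ ≈ 1568/392 = 4.00000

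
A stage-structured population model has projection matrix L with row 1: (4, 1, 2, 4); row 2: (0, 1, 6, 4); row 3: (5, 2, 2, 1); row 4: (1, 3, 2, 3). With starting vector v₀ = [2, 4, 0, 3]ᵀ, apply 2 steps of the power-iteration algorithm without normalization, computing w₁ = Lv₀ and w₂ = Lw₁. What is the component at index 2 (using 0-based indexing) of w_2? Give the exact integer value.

w1 = Lv₀ = (4·2 + 1·4 + 2·0 + 4·3; 0·2 + 1·4 + 6·0 + 4·3; 5·2 + 2·4 + 2·0 + 1·3; 1·2 + 3·4 + 2·0 + 3·3) = (24, 16, 21, 23)
w2 = Lw1 = (4·24 + 1·16 + 2·21 + 4·23; 0·24 + 1·16 + 6·21 + 4·23; 5·24 + 2·16 + 2·21 + 1·23; 1·24 + 3·16 + 2·21 + 3·23) = (246, 234, 217, 183)
The requested component of w2 is 217.

217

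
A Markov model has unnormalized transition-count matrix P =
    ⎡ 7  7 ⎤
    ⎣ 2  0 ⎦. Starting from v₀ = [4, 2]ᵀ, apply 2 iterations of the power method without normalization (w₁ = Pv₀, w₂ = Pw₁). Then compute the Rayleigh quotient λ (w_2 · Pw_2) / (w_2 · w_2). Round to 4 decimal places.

w1 = Pv₀ = (7·4 + 7·2; 2·4 + 0·2) = (42, 8)
w2 = Pw1 = (7·42 + 7·8; 2·42 + 0·8) = (350, 84)
Pw2 = (3038, 700)
w2·Pw2 = 350·3038 + 84·700 = 1122100; w2·w2 = 350·350 + 84·84 = 129556
λ ≈ 1122100/129556 = 8.6611

λ ≈ 8.6611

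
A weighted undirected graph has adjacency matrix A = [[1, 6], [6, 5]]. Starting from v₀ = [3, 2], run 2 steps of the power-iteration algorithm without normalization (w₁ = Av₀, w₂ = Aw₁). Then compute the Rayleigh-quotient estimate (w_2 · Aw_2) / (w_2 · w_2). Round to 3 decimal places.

w1 = Av₀ = (15, 28)
w2 = Aw1 = (183, 230)
Aw2 = (1563, 2248)
w2·Aw2 = 183·1563 + 230·2248 = 803069; w2·w2 = 183·183 + 230·230 = 86389
λ ≈ 803069/86389 = 9.296

λ ≈ 9.296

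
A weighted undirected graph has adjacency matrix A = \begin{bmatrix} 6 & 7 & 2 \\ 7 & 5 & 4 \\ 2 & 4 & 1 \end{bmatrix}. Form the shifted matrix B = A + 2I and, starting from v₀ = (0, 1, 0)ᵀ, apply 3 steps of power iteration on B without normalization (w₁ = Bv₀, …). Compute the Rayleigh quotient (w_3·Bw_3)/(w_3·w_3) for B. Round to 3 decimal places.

B = A + 2I has rows (8, 7, 2); (7, 7, 4); (2, 4, 3)
w1 = Bv₀ = (8·0 + 7·1 + 2·0; 7·0 + 7·1 + 4·0; 2·0 + 4·1 + 3·0) = (7, 7, 4)
w2 = Bw1 = (8·7 + 7·7 + 2·4; 7·7 + 7·7 + 4·4; 2·7 + 4·7 + 3·4) = (113, 114, 54)
w3 = Bw2 = (1810, 1805, 844)
Bw3 = (28803, 28681, 13372)
w3·Bw3 = 115188603; w3·w3 = 7246461; μ ≈ 115188603/7246461 = 15.896

15.896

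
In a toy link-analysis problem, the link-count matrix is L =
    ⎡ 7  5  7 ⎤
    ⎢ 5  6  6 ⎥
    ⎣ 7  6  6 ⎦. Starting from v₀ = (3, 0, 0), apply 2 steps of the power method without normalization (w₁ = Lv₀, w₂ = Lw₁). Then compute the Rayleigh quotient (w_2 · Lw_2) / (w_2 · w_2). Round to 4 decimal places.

w1 = Lv₀ = (7·3 + 5·0 + 7·0; 5·3 + 6·0 + 6·0; 7·3 + 6·0 + 6·0) = (21, 15, 21)
w2 = Lw1 = (7·21 + 5·15 + 7·21; 5·21 + 6·15 + 6·21; 7·21 + 6·15 + 6·21) = (369, 321, 363)
Lw2 = (6729, 5949, 6687)
w2·Lw2 = 369·6729 + 321·5949 + 363·6687 = 6820011; w2·w2 = 369·369 + 321·321 + 363·363 = 370971
λ ≈ 6820011/370971 = 18.3842

18.3842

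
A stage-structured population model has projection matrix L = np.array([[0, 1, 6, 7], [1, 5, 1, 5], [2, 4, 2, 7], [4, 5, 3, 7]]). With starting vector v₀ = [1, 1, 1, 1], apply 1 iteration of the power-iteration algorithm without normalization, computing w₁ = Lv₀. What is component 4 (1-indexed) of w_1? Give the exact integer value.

w1 = Lv₀ = (14, 12, 15, 19)
The requested component of w1 is 19.

19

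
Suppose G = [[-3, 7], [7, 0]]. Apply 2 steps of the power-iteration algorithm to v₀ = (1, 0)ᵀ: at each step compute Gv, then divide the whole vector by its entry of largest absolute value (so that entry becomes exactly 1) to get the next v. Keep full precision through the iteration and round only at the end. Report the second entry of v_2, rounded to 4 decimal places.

Gv0 = (-3.00000, 7.00000); divide by 7.00000 → v1 = (-0.42857, 1.00000)
Gv1 = (8.28571, -3.00000); divide by 8.28571 → v2 = (1.00000, -0.36207)
Requested entry of v2: -21/58 = -0.3621

-0.3621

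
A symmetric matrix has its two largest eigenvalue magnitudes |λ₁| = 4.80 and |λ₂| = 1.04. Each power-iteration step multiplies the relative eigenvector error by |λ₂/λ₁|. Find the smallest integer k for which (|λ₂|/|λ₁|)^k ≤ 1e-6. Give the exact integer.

10

|λ₂/λ₁| = 1.04/4.80 = 0.21667
Need k ≥ ln(1e-6) / ln(0.21667) = -13.8155 / -1.5294 ≈ 9.033
Smallest integer k satisfying the bound: 10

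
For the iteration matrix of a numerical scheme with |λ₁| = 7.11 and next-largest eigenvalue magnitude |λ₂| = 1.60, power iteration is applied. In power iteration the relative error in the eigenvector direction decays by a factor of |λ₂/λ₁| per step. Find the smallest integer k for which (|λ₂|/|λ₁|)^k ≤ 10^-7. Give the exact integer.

11

|λ₂/λ₁| = 1.60/7.11 = 0.22504
Need k ≥ ln(10^-7) / ln(0.22504) = -16.1181 / -1.4915 ≈ 10.807
Smallest integer k satisfying the bound: 11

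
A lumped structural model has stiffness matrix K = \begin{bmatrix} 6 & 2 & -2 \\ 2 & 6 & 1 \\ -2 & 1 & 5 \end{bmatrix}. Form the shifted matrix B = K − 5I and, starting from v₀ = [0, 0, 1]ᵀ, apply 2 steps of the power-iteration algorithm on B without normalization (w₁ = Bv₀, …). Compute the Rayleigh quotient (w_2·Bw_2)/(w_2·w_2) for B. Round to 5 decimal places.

B = K − 5I has rows (1, 2, -2); (2, 1, 1); (-2, 1, 0)
w1 = Bv₀ = (1·0 + 2·0 + (-2)·1; 2·0 + 1·0 + 1·1; (-2)·0 + 1·0 + 0·1) = (-2, 1, 0)
w2 = Bw1 = (1·(-2) + 2·1 + (-2)·0; 2·(-2) + 1·1 + 1·0; (-2)·(-2) + 1·1 + 0·0) = (0, -3, 5)
Bw2 = (-16, 2, -3)
w2·Bw2 = -21; w2·w2 = 34; μ ≈ -21/34 = -0.61765

μ ≈ -0.61765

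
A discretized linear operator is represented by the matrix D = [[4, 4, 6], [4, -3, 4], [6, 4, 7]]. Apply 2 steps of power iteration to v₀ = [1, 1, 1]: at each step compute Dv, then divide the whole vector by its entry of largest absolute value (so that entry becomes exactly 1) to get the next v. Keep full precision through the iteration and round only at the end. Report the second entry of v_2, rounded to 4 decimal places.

Dv0 = (14.00000, 5.00000, 17.00000); divide by 17.00000 → v1 = (0.82353, 0.29412, 1.00000)
Dv1 = (10.47059, 6.41176, 13.11765); divide by 13.11765 → v2 = (0.79821, 0.48879, 1.00000)
Requested entry of v2: 109/223 = 0.4888

0.4888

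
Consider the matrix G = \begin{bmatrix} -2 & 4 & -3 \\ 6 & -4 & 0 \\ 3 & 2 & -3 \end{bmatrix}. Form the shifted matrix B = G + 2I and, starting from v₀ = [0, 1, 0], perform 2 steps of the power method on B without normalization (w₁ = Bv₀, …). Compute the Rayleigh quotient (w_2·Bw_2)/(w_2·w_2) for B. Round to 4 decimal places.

B = G + 2I has rows (0, 4, -3); (6, -2, 0); (3, 2, -1)
w1 = Bv₀ = (0·0 + 4·1 + (-3)·0; 6·0 + (-2)·1 + 0·0; 3·0 + 2·1 + (-1)·0) = (4, -2, 2)
w2 = Bw1 = (0·4 + 4·(-2) + (-3)·2; 6·4 + (-2)·(-2) + 0·2; 3·4 + 2·(-2) + (-1)·2) = (-14, 28, 6)
Bw2 = (94, -140, 8)
w2·Bw2 = -5188; w2·w2 = 1016; μ ≈ -5188/1016 = -5.1063

μ ≈ -5.1063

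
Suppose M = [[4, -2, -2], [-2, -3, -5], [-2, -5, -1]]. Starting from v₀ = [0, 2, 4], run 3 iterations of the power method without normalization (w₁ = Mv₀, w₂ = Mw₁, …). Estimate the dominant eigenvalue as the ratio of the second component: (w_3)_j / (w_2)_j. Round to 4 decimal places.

w1 = Mv₀ = (4·0 + (-2)·2 + (-2)·4; (-2)·0 + (-3)·2 + (-5)·4; (-2)·0 + (-5)·2 + (-1)·4) = (-12, -26, -14)
w2 = Mw1 = (4·(-12) + (-2)·(-26) + (-2)·(-14); (-2)·(-12) + (-3)·(-26) + (-5)·(-14); (-2)·(-12) + (-5)·(-26) + (-1)·(-14)) = (32, 172, 168)
w3 = Mw2 = (-552, -1420, -1092)
Ratio at component: -1420 / 172 = -8.2558

λ ≈ -8.2558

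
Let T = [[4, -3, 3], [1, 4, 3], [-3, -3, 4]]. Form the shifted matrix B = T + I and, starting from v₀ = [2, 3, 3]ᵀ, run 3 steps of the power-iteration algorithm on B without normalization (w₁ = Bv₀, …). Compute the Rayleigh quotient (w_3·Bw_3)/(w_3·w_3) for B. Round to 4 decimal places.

μ ≈ 5.3684

B = T + I has rows (5, -3, 3); (1, 5, 3); (-3, -3, 5)
w1 = Bv₀ = (10, 26, 0)
w2 = Bw1 = (-28, 140, -108)
w3 = Bw2 = (-884, 348, -876)
Bw3 = (-8092, -1772, -2772)
w3·Bw3 = 8964944; w3·w3 = 1669936; μ ≈ 8964944/1669936 = 5.3684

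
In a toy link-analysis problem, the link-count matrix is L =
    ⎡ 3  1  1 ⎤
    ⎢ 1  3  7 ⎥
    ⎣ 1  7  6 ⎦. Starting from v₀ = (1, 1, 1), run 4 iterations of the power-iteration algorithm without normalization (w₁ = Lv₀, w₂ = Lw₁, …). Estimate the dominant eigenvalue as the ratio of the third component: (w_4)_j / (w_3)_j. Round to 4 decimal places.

w1 = Lv₀ = (3·1 + 1·1 + 1·1; 1·1 + 3·1 + 7·1; 1·1 + 7·1 + 6·1) = (5, 11, 14)
w2 = Lw1 = (3·5 + 1·11 + 1·14; 1·5 + 3·11 + 7·14; 1·5 + 7·11 + 6·14) = (40, 136, 166)
w3 = Lw2 = (422, 1610, 1988)
w4 = Lw3 = (4864, 19168, 23620)
Ratio at component: 23620 / 1988 = 11.8813

11.8813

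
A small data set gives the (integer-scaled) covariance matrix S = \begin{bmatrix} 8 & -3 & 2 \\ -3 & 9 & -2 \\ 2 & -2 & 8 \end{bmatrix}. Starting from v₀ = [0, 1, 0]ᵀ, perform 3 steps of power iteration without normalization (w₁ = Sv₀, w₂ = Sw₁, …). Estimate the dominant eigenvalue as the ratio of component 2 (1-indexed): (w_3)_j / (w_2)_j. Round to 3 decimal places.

λ ≈ 11.606

w1 = Sv₀ = (8·0 + (-3)·1 + 2·0; (-3)·0 + 9·1 + (-2)·0; 2·0 + (-2)·1 + 8·0) = (-3, 9, -2)
w2 = Sw1 = (8·(-3) + (-3)·9 + 2·(-2); (-3)·(-3) + 9·9 + (-2)·(-2); 2·(-3) + (-2)·9 + 8·(-2)) = (-55, 94, -40)
w3 = Sw2 = (-802, 1091, -618)
Ratio at component: 1091 / 94 = 11.606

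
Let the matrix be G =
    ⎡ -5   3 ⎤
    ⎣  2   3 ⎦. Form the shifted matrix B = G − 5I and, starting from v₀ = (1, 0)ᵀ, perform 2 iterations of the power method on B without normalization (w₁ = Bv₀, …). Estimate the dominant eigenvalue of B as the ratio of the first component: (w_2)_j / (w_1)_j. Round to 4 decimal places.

B = G − 5I has rows (-10, 3); (2, -2)
w1 = Bv₀ = ((-10)·1 + 3·0; 2·1 + (-2)·0) = (-10, 2)
w2 = Bw1 = ((-10)·(-10) + 3·2; 2·(-10) + (-2)·2) = (106, -24)
Ratio: 106/-10 = -10.6000

-10.6000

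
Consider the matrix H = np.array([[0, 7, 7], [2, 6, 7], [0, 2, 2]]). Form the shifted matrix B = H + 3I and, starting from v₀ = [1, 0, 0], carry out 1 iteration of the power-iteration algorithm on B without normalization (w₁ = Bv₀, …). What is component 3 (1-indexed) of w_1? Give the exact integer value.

B = H + 3I has rows (3, 7, 7); (2, 9, 7); (0, 2, 5)
w1 = Bv₀ = (3·1 + 7·0 + 7·0; 2·1 + 9·0 + 7·0; 0·1 + 2·0 + 5·0) = (3, 2, 0)
Requested component of w1: 0

0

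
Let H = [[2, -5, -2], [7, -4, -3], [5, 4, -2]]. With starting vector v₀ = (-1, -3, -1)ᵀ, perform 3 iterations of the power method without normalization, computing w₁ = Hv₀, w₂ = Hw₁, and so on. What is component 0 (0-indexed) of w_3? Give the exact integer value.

w1 = Hv₀ = (2·(-1) + (-5)·(-3) + (-2)·(-1); 7·(-1) + (-4)·(-3) + (-3)·(-1); 5·(-1) + 4·(-3) + (-2)·(-1)) = (15, 8, -15)
w2 = Hw1 = (2·15 + (-5)·8 + (-2)·(-15); 7·15 + (-4)·8 + (-3)·(-15); 5·15 + 4·8 + (-2)·(-15)) = (20, 118, 137)
w3 = Hw2 = (-824, -743, 298)
The requested component of w3 is -824.

-824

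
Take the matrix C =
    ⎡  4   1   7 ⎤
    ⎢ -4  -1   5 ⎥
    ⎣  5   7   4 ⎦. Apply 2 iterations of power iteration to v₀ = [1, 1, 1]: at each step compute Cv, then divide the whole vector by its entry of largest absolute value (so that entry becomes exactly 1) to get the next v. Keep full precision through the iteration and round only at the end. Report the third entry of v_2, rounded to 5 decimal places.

0.77500

Cv0 = (12.000000, 0.000000, 16.000000); divide by 16.000000 → v1 = (0.750000, 0.000000, 1.000000)
Cv1 = (10.000000, 2.000000, 7.750000); divide by 10.000000 → v2 = (1.000000, 0.200000, 0.775000)
Requested entry of v2: 124/160 = 0.77500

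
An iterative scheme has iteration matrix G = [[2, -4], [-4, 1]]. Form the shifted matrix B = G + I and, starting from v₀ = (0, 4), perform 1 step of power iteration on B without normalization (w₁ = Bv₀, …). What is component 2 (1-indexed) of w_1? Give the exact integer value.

8

B = G + I has rows (3, -4); (-4, 2)
w1 = Bv₀ = (3·0 + (-4)·4; (-4)·0 + 2·4) = (-16, 8)
Requested component of w1: 8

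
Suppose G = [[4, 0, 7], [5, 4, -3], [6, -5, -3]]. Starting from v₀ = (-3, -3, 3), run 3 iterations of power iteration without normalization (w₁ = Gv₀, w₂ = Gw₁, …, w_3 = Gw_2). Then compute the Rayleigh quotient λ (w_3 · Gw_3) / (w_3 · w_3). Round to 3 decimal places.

w1 = Gv₀ = (4·(-3) + 0·(-3) + 7·3; 5·(-3) + 4·(-3) + (-3)·3; 6·(-3) + (-5)·(-3) + (-3)·3) = (9, -36, -12)
w2 = Gw1 = (4·9 + 0·(-36) + 7·(-12); 5·9 + 4·(-36) + (-3)·(-12); 6·9 + (-5)·(-36) + (-3)·(-12)) = (-48, -63, 270)
w3 = Gw2 = (1698, -1302, -783)
Gw3 = (1311, 5631, 19047)
w3·Gw3 = 1698·1311 + (-1302)·5631 + (-783)·19047 = -20019285; w3·w3 = 1698·1698 + (-1302)·(-1302) + (-783)·(-783) = 5191497
λ ≈ -20019285/5191497 = -3.856

-3.856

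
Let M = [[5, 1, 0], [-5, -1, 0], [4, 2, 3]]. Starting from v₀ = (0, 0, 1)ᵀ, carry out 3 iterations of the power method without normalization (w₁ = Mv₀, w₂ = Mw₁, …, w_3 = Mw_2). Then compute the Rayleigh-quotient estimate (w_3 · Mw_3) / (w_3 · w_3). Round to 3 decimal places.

λ ≈ 3.000

w1 = Mv₀ = (0, 0, 3)
w2 = Mw1 = (0, 0, 9)
w3 = Mw2 = (0, 0, 27)
Mw3 = (0, 0, 81)
w3·Mw3 = 0·0 + 0·0 + 27·81 = 2187; w3·w3 = 0·0 + 0·0 + 27·27 = 729
λ ≈ 2187/729 = 3.000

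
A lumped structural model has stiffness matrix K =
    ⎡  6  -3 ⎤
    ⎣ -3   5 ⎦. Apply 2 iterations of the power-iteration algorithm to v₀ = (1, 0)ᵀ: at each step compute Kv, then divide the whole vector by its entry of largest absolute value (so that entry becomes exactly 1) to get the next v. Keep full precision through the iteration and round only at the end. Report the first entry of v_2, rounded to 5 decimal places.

Kv0 = (6.000000, -3.000000); divide by 6.000000 → v1 = (1.000000, -0.500000)
Kv1 = (7.500000, -5.500000); divide by 7.500000 → v2 = (1.000000, -0.733333)
Requested entry of v2: 45/45 = 1.00000

1.00000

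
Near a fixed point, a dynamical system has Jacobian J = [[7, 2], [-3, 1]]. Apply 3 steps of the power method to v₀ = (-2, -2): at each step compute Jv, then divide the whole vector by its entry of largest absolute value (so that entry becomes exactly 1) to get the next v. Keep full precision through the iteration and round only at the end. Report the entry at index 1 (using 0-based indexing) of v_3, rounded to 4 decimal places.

-0.5803

Jv0 = (-18.00000, 4.00000); divide by -18.00000 → v1 = (1.00000, -0.22222)
Jv1 = (6.55556, -3.22222); divide by 6.55556 → v2 = (1.00000, -0.49153)
Jv2 = (6.01695, -3.49153); divide by 6.01695 → v3 = (1.00000, -0.58028)
Requested entry of v3: 412/-710 = -0.5803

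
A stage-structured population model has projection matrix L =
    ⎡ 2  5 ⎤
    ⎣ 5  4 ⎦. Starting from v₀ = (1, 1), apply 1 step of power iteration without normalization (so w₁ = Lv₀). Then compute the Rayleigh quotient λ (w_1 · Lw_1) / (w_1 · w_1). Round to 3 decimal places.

8.092

w1 = Lv₀ = (2·1 + 5·1; 5·1 + 4·1) = (7, 9)
Lw1 = (59, 71)
w1·Lw1 = 7·59 + 9·71 = 1052; w1·w1 = 7·7 + 9·9 = 130
λ ≈ 1052/130 = 8.092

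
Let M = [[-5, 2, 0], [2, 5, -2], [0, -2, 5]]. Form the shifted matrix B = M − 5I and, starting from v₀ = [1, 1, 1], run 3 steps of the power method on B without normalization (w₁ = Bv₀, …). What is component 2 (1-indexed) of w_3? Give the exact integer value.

160

B = M − 5I has rows (-10, 2, 0); (2, 0, -2); (0, -2, 0)
w1 = Bv₀ = ((-10)·1 + 2·1 + 0·1; 2·1 + 0·1 + (-2)·1; 0·1 + (-2)·1 + 0·1) = (-8, 0, -2)
w2 = Bw1 = ((-10)·(-8) + 2·0 + 0·(-2); 2·(-8) + 0·0 + (-2)·(-2); 0·(-8) + (-2)·0 + 0·(-2)) = (80, -12, 0)
w3 = Bw2 = (-824, 160, 24)
Requested component of w3: 160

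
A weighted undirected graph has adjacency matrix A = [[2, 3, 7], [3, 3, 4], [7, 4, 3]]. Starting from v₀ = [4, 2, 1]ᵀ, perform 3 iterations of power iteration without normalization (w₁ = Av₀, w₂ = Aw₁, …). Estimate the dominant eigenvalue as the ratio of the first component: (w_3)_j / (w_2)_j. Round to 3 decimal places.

λ ≈ 10.711

w1 = Av₀ = (2·4 + 3·2 + 7·1; 3·4 + 3·2 + 4·1; 7·4 + 4·2 + 3·1) = (21, 22, 39)
w2 = Aw1 = (2·21 + 3·22 + 7·39; 3·21 + 3·22 + 4·39; 7·21 + 4·22 + 3·39) = (381, 285, 352)
w3 = Aw2 = (4081, 3406, 4863)
Ratio at component: 4081 / 381 = 10.711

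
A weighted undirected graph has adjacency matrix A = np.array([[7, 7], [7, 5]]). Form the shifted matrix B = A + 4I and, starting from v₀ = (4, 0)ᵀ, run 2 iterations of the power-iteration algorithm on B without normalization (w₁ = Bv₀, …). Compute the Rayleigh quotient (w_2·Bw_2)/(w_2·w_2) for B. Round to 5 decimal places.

μ ≈ 17.06186

B = A + 4I has rows (11, 7); (7, 9)
w1 = Bv₀ = (11·4 + 7·0; 7·4 + 9·0) = (44, 28)
w2 = Bw1 = (11·44 + 7·28; 7·44 + 9·28) = (680, 560)
Bw2 = (11400, 9800)
w2·Bw2 = 13240000; w2·w2 = 776000; μ ≈ 13240000/776000 = 17.06186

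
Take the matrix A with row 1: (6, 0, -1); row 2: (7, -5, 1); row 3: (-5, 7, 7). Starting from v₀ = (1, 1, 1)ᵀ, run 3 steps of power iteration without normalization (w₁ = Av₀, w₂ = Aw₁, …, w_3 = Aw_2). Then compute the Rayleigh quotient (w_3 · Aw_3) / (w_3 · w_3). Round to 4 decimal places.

7.0869

w1 = Av₀ = (6·1 + 0·1 + (-1)·1; 7·1 + (-5)·1 + 1·1; (-5)·1 + 7·1 + 7·1) = (5, 3, 9)
w2 = Aw1 = (6·5 + 0·3 + (-1)·9; 7·5 + (-5)·3 + 1·9; (-5)·5 + 7·3 + 7·9) = (21, 29, 59)
w3 = Aw2 = (67, 61, 511)
Aw3 = (-109, 675, 3669)
w3·Aw3 = 67·(-109) + 61·675 + 511·3669 = 1908731; w3·w3 = 67·67 + 61·61 + 511·511 = 269331
λ ≈ 1908731/269331 = 7.0869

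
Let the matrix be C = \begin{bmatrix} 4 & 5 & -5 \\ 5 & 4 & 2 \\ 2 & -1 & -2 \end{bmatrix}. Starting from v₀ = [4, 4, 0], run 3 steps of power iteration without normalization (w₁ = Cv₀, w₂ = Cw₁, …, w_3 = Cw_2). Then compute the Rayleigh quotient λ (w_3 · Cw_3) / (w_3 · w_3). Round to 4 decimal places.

λ ≈ 8.8847

w1 = Cv₀ = (4·4 + 5·4 + (-5)·0; 5·4 + 4·4 + 2·0; 2·4 + (-1)·4 + (-2)·0) = (36, 36, 4)
w2 = Cw1 = (4·36 + 5·36 + (-5)·4; 5·36 + 4·36 + 2·4; 2·36 + (-1)·36 + (-2)·4) = (304, 332, 28)
w3 = Cw2 = (2736, 2904, 220)
Cw3 = (24364, 25736, 2128)
w3·Cw3 = 2736·24364 + 2904·25736 + 220·2128 = 141865408; w3·w3 = 2736·2736 + 2904·2904 + 220·220 = 15967312
λ ≈ 141865408/15967312 = 8.8847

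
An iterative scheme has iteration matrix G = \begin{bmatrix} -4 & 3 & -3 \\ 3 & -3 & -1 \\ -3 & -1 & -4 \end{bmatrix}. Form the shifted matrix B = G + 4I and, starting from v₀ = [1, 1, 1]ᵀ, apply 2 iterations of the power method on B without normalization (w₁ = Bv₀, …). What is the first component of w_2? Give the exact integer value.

21

B = G + 4I has rows (0, 3, -3); (3, 1, -1); (-3, -1, 0)
w1 = Bv₀ = (0, 3, -4)
w2 = Bw1 = (21, 7, -3)
Requested component of w2: 21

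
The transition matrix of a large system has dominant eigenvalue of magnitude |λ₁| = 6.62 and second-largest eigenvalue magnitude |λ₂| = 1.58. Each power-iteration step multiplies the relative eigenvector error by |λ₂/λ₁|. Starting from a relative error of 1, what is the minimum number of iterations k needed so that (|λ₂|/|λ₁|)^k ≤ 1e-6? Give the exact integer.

10

|λ₂/λ₁| = 1.58/6.62 = 0.23867
Need k ≥ ln(1e-6) / ln(0.23867) = -13.8155 / -1.4327 ≈ 9.643
Smallest integer k satisfying the bound: 10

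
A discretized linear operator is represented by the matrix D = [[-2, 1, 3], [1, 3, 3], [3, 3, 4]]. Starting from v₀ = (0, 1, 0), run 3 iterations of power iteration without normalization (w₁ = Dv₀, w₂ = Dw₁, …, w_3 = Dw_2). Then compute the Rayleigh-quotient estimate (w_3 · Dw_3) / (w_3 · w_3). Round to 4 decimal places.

7.4701

w1 = Dv₀ = ((-2)·0 + 1·1 + 3·0; 1·0 + 3·1 + 3·0; 3·0 + 3·1 + 4·0) = (1, 3, 3)
w2 = Dw1 = ((-2)·1 + 1·3 + 3·3; 1·1 + 3·3 + 3·3; 3·1 + 3·3 + 4·3) = (10, 19, 24)
w3 = Dw2 = (71, 139, 183)
Dw3 = (546, 1037, 1362)
w3·Dw3 = 71·546 + 139·1037 + 183·1362 = 432155; w3·w3 = 71·71 + 139·139 + 183·183 = 57851
λ ≈ 432155/57851 = 7.4701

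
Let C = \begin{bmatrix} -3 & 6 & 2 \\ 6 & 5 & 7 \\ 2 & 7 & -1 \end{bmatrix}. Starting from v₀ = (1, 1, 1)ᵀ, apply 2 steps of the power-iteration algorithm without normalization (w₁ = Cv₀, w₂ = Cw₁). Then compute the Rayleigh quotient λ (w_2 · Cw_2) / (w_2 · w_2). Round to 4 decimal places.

w1 = Cv₀ = (5, 18, 8)
w2 = Cw1 = (109, 176, 128)
Cw2 = (985, 2430, 1322)
w2·Cw2 = 109·985 + 176·2430 + 128·1322 = 704261; w2·w2 = 109·109 + 176·176 + 128·128 = 59241
λ ≈ 704261/59241 = 11.8881

λ ≈ 11.8881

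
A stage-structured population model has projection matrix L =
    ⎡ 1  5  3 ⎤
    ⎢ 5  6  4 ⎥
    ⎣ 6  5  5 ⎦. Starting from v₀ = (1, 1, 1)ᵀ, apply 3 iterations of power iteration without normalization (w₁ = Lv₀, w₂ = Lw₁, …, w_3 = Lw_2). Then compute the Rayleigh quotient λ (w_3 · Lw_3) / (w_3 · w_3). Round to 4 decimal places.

λ ≈ 13.4756

w1 = Lv₀ = (1·1 + 5·1 + 3·1; 5·1 + 6·1 + 4·1; 6·1 + 5·1 + 5·1) = (9, 15, 16)
w2 = Lw1 = (1·9 + 5·15 + 3·16; 5·9 + 6·15 + 4·16; 6·9 + 5·15 + 5·16) = (132, 199, 209)
w3 = Lw2 = (1754, 2690, 2832)
Lw3 = (23700, 36238, 38134)
w3·Lw3 = 1754·23700 + 2690·36238 + 2832·38134 = 247045508; w3·w3 = 1754·1754 + 2690·2690 + 2832·2832 = 18332840
λ ≈ 247045508/18332840 = 13.4756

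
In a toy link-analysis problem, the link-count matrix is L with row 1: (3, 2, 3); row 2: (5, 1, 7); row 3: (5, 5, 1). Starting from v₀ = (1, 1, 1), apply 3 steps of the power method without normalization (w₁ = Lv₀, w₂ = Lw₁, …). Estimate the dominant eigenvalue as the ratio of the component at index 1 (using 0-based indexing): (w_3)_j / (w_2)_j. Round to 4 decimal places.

10.4385

w1 = Lv₀ = (8, 13, 11)
w2 = Lw1 = (83, 130, 116)
w3 = Lw2 = (857, 1357, 1181)
Ratio at component: 1357 / 130 = 10.4385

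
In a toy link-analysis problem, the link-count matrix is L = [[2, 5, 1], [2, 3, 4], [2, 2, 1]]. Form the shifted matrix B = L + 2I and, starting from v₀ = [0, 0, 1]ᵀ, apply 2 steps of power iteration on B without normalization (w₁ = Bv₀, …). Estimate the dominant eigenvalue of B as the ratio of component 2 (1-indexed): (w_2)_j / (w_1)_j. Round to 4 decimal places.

B = L + 2I has rows (4, 5, 1); (2, 5, 4); (2, 2, 3)
w1 = Bv₀ = (4·0 + 5·0 + 1·1; 2·0 + 5·0 + 4·1; 2·0 + 2·0 + 3·1) = (1, 4, 3)
w2 = Bw1 = (4·1 + 5·4 + 1·3; 2·1 + 5·4 + 4·3; 2·1 + 2·4 + 3·3) = (27, 34, 19)
Ratio: 34/4 = 8.5000

8.5000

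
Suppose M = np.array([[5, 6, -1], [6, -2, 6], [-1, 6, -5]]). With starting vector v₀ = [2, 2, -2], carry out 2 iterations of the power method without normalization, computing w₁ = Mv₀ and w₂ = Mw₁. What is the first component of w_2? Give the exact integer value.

w1 = Mv₀ = (24, -4, 20)
w2 = Mw1 = (76, 272, -148)
The requested component of w2 is 76.

76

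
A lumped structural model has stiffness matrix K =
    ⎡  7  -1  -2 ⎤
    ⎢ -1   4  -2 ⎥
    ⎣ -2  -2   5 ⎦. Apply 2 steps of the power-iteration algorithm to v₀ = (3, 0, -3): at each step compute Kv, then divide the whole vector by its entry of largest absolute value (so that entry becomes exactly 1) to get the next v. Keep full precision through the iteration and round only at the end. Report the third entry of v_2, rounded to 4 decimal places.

-0.7237

Kv0 = (27.00000, 3.00000, -21.00000); divide by 27.00000 → v1 = (1.00000, 0.11111, -0.77778)
Kv1 = (8.44444, 1.00000, -6.11111); divide by 8.44444 → v2 = (1.00000, 0.11842, -0.72368)
Requested entry of v2: -165/228 = -0.7237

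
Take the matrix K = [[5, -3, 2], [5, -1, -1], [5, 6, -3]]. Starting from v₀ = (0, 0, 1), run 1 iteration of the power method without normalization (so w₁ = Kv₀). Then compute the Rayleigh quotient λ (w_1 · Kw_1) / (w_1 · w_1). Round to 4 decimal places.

w1 = Kv₀ = (5·0 + (-3)·0 + 2·1; 5·0 + (-1)·0 + (-1)·1; 5·0 + 6·0 + (-3)·1) = (2, -1, -3)
Kw1 = (7, 14, 13)
w1·Kw1 = 2·7 + (-1)·14 + (-3)·13 = -39; w1·w1 = 2·2 + (-1)·(-1) + (-3)·(-3) = 14
λ ≈ -39/14 = -2.7857

-2.7857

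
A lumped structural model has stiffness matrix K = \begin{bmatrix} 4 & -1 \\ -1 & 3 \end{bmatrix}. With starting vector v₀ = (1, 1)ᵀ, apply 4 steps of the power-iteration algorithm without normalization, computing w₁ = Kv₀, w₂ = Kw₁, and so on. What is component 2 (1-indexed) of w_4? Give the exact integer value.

-40

w1 = Kv₀ = (3, 2)
w2 = Kw1 = (10, 3)
w3 = Kw2 = (37, -1)
w4 = Kw3 = (149, -40)
The requested component of w4 is -40.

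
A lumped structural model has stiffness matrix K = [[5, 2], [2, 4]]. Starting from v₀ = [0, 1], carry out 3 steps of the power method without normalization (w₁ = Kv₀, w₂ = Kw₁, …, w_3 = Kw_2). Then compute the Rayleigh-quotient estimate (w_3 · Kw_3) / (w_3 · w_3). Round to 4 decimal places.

6.5438

w1 = Kv₀ = (5·0 + 2·1; 2·0 + 4·1) = (2, 4)
w2 = Kw1 = (5·2 + 2·4; 2·2 + 4·4) = (18, 20)
w3 = Kw2 = (130, 116)
Kw3 = (882, 724)
w3·Kw3 = 130·882 + 116·724 = 198644; w3·w3 = 130·130 + 116·116 = 30356
λ ≈ 198644/30356 = 6.5438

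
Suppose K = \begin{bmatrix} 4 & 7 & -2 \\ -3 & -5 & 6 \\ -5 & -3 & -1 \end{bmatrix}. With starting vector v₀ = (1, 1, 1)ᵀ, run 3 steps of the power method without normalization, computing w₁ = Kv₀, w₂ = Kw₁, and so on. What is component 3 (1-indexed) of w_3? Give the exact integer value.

w1 = Kv₀ = (4·1 + 7·1 + (-2)·1; (-3)·1 + (-5)·1 + 6·1; (-5)·1 + (-3)·1 + (-1)·1) = (9, -2, -9)
w2 = Kw1 = (4·9 + 7·(-2) + (-2)·(-9); (-3)·9 + (-5)·(-2) + 6·(-9); (-5)·9 + (-3)·(-2) + (-1)·(-9)) = (40, -71, -30)
w3 = Kw2 = (-277, 55, 43)
The requested component of w3 is 43.

43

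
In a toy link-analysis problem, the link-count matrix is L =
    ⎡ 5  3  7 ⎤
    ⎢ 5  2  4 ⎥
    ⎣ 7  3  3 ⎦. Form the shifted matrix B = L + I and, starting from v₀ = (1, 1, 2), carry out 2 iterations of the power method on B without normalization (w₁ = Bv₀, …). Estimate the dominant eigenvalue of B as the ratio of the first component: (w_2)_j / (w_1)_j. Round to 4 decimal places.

B = L + I has rows (6, 3, 7); (5, 3, 4); (7, 3, 4)
w1 = Bv₀ = (23, 16, 18)
w2 = Bw1 = (312, 235, 281)
Ratio: 312/23 = 13.5652

μ ≈ 13.5652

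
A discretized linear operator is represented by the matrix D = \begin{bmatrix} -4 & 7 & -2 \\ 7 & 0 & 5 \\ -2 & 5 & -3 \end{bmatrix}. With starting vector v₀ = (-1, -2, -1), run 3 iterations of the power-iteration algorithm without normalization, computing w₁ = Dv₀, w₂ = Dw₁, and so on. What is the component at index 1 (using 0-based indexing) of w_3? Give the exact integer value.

-439

w1 = Dv₀ = (-8, -12, -5)
w2 = Dw1 = (-42, -81, -29)
w3 = Dw2 = (-341, -439, -234)
The requested component of w3 is -439.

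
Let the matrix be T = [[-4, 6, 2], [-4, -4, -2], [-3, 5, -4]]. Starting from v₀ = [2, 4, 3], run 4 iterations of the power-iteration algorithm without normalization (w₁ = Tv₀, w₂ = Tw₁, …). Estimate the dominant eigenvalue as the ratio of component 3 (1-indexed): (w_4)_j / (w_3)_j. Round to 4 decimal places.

w1 = Tv₀ = ((-4)·2 + 6·4 + 2·3; (-4)·2 + (-4)·4 + (-2)·3; (-3)·2 + 5·4 + (-4)·3) = (22, -30, 2)
w2 = Tw1 = ((-4)·22 + 6·(-30) + 2·2; (-4)·22 + (-4)·(-30) + (-2)·2; (-3)·22 + 5·(-30) + (-4)·2) = (-264, 28, -224)
w3 = Tw2 = (776, 1392, 1828)
w4 = Tw3 = (8904, -12328, -2680)
Ratio at component: -2680 / 1828 = -1.4661

-1.4661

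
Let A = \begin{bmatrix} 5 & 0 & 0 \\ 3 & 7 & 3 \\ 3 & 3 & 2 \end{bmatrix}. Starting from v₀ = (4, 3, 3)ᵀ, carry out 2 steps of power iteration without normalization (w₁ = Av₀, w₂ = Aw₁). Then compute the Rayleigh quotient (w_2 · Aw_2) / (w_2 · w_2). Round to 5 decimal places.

w1 = Av₀ = (20, 42, 27)
w2 = Aw1 = (100, 435, 240)
Aw2 = (500, 4065, 2085)
w2·Aw2 = 100·500 + 435·4065 + 240·2085 = 2318675; w2·w2 = 100·100 + 435·435 + 240·240 = 256825
λ ≈ 2318675/256825 = 9.02823

9.02823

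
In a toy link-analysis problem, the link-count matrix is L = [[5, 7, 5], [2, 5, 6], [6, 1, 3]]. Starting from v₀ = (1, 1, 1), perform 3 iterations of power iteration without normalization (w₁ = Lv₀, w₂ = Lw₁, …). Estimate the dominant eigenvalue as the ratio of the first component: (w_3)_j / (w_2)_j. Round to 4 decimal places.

λ ≈ 13.1327

w1 = Lv₀ = (5·1 + 7·1 + 5·1; 2·1 + 5·1 + 6·1; 6·1 + 1·1 + 3·1) = (17, 13, 10)
w2 = Lw1 = (5·17 + 7·13 + 5·10; 2·17 + 5·13 + 6·10; 6·17 + 1·13 + 3·10) = (226, 159, 145)
w3 = Lw2 = (2968, 2117, 1950)
Ratio at component: 2968 / 226 = 13.1327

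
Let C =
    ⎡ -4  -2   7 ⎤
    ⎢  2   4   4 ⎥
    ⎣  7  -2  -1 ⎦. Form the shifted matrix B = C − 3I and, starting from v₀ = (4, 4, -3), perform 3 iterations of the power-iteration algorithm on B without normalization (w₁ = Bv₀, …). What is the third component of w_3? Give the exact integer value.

6441

B = C − 3I has rows (-7, -2, 7); (2, 1, 4); (7, -2, -4)
w1 = Bv₀ = (-57, 0, 32)
w2 = Bw1 = (623, 14, -527)
w3 = Bw2 = (-8078, -848, 6441)
Requested component of w3: 6441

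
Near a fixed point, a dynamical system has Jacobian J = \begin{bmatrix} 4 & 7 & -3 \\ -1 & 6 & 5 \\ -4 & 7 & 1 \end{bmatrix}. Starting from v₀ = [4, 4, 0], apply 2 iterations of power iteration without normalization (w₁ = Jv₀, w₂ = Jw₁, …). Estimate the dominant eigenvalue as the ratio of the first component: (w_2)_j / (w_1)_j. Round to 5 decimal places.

w1 = Jv₀ = (44, 20, 12)
w2 = Jw1 = (280, 136, -24)
Ratio at component: 280 / 44 = 6.36364

λ ≈ 6.36364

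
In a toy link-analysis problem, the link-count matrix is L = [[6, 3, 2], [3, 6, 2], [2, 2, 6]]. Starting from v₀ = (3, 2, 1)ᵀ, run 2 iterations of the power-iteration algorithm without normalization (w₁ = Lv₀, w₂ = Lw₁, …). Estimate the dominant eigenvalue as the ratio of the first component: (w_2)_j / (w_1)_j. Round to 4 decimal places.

λ ≈ 9.8846

w1 = Lv₀ = (6·3 + 3·2 + 2·1; 3·3 + 6·2 + 2·1; 2·3 + 2·2 + 6·1) = (26, 23, 16)
w2 = Lw1 = (6·26 + 3·23 + 2·16; 3·26 + 6·23 + 2·16; 2·26 + 2·23 + 6·16) = (257, 248, 194)
Ratio at component: 257 / 26 = 9.8846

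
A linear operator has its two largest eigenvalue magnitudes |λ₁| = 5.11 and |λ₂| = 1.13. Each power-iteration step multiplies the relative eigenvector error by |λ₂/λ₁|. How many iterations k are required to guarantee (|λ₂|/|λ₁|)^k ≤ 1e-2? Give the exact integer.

|λ₂/λ₁| = 1.13/5.11 = 0.22114
Need k ≥ ln(1e-2) / ln(0.22114) = -4.6052 / -1.5090 ≈ 3.052
Smallest integer k satisfying the bound: 4

4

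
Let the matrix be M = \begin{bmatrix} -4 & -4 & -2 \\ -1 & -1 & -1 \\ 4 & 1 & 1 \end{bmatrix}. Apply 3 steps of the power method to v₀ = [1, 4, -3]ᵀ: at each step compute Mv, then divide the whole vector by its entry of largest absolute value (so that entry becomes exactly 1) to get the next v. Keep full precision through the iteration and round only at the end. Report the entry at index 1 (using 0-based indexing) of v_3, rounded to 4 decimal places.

Mv0 = (-14.00000, -2.00000, 5.00000); divide by -14.00000 → v1 = (1.00000, 0.14286, -0.35714)
Mv1 = (-3.85714, -0.78571, 3.78571); divide by -3.85714 → v2 = (1.00000, 0.20370, -0.98148)
Mv2 = (-2.85185, -0.22222, 3.22222); divide by 3.22222 → v3 = (-0.88506, -0.06897, 1.00000)
Requested entry of v3: -12/174 = -0.0690

-0.0690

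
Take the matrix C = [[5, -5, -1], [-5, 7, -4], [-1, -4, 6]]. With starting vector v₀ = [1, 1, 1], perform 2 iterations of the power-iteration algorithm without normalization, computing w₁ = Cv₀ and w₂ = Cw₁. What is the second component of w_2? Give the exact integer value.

-13

w1 = Cv₀ = (5·1 + (-5)·1 + (-1)·1; (-5)·1 + 7·1 + (-4)·1; (-1)·1 + (-4)·1 + 6·1) = (-1, -2, 1)
w2 = Cw1 = (5·(-1) + (-5)·(-2) + (-1)·1; (-5)·(-1) + 7·(-2) + (-4)·1; (-1)·(-1) + (-4)·(-2) + 6·1) = (4, -13, 15)
The requested component of w2 is -13.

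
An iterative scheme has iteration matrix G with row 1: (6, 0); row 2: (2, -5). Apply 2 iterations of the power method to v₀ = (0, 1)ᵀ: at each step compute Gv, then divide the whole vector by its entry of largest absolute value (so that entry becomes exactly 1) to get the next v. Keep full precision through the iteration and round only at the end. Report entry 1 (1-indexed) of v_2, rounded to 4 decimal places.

0.0000

Gv0 = (0.00000, -5.00000); divide by -5.00000 → v1 = (0.00000, 1.00000)
Gv1 = (0.00000, -5.00000); divide by -5.00000 → v2 = (0.00000, 1.00000)
Requested entry of v2: 0/25 = 0.0000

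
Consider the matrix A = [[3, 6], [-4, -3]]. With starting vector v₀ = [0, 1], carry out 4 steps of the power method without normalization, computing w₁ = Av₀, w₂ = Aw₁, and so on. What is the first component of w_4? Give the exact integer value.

0

w1 = Av₀ = (3·0 + 6·1; (-4)·0 + (-3)·1) = (6, -3)
w2 = Aw1 = (3·6 + 6·(-3); (-4)·6 + (-3)·(-3)) = (0, -15)
w3 = Aw2 = (-90, 45)
w4 = Aw3 = (0, 225)
The requested component of w4 is 0.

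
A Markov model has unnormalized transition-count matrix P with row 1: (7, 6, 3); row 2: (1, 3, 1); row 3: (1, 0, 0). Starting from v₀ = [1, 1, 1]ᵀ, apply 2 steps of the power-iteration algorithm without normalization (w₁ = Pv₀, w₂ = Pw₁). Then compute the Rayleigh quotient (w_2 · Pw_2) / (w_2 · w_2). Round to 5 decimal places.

8.63120

w1 = Pv₀ = (7·1 + 6·1 + 3·1; 1·1 + 3·1 + 1·1; 1·1 + 0·1 + 0·1) = (16, 5, 1)
w2 = Pw1 = (7·16 + 6·5 + 3·1; 1·16 + 3·5 + 1·1; 1·16 + 0·5 + 0·1) = (145, 32, 16)
Pw2 = (1255, 257, 145)
w2·Pw2 = 145·1255 + 32·257 + 16·145 = 192519; w2·w2 = 145·145 + 32·32 + 16·16 = 22305
λ ≈ 192519/22305 = 8.63120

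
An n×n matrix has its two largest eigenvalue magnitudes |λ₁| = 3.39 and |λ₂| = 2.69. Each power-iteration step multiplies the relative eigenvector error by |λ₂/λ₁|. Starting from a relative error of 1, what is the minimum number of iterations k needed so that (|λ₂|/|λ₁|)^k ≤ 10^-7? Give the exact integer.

|λ₂/λ₁| = 2.69/3.39 = 0.79351
Need k ≥ ln(10^-7) / ln(0.79351) = -16.1181 / -0.2313 ≈ 69.688
Smallest integer k satisfying the bound: 70

70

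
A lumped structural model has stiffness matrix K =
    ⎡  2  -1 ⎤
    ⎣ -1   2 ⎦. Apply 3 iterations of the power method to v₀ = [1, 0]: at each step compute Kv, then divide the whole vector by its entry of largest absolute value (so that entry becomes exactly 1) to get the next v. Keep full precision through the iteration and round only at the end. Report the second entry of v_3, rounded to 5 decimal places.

-0.92857

Kv0 = (2.000000, -1.000000); divide by 2.000000 → v1 = (1.000000, -0.500000)
Kv1 = (2.500000, -2.000000); divide by 2.500000 → v2 = (1.000000, -0.800000)
Kv2 = (2.800000, -2.600000); divide by 2.800000 → v3 = (1.000000, -0.928571)
Requested entry of v3: -13/14 = -0.92857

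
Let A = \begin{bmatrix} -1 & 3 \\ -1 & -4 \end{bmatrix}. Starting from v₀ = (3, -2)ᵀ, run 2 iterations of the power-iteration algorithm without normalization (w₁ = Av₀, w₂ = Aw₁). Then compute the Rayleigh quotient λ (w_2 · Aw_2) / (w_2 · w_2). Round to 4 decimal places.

w1 = Av₀ = ((-1)·3 + 3·(-2); (-1)·3 + (-4)·(-2)) = (-9, 5)
w2 = Aw1 = ((-1)·(-9) + 3·5; (-1)·(-9) + (-4)·5) = (24, -11)
Aw2 = (-57, 20)
w2·Aw2 = 24·(-57) + (-11)·20 = -1588; w2·w2 = 24·24 + (-11)·(-11) = 697
λ ≈ -1588/697 = -2.2783

λ ≈ -2.2783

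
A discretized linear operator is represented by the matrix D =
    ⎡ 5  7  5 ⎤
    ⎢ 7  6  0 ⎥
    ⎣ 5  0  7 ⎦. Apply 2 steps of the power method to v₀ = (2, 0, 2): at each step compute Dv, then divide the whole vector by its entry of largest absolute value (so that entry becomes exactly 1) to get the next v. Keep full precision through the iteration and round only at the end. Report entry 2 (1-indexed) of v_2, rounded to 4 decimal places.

Dv0 = (20.00000, 14.00000, 24.00000); divide by 24.00000 → v1 = (0.83333, 0.58333, 1.00000)
Dv1 = (13.25000, 9.33333, 11.16667); divide by 13.25000 → v2 = (1.00000, 0.70440, 0.84277)
Requested entry of v2: 224/318 = 0.7044

0.7044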